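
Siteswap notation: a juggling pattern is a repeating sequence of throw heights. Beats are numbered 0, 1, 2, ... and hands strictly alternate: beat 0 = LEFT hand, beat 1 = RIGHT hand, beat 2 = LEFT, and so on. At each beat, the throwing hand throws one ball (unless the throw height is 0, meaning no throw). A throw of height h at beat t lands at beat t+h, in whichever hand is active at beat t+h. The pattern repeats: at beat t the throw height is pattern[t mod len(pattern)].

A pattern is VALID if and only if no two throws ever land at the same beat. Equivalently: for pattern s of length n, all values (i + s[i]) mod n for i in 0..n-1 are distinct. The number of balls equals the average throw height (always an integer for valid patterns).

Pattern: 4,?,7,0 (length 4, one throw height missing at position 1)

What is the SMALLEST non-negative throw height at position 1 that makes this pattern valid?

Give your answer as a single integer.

i=0: (0 + 4) mod 4 = 0
i=1: s[i]=? (unknown)
i=2: (2 + 7) mod 4 = 1
i=3: (3 + 0) mod 4 = 3
Known residues: [0, 1, 3]; need a permutation of 0..3, so missing residue r = 2
Need (1 + s) mod 4 = 2; smallest s = (2 - 1) mod 4 = 1

Answer: 1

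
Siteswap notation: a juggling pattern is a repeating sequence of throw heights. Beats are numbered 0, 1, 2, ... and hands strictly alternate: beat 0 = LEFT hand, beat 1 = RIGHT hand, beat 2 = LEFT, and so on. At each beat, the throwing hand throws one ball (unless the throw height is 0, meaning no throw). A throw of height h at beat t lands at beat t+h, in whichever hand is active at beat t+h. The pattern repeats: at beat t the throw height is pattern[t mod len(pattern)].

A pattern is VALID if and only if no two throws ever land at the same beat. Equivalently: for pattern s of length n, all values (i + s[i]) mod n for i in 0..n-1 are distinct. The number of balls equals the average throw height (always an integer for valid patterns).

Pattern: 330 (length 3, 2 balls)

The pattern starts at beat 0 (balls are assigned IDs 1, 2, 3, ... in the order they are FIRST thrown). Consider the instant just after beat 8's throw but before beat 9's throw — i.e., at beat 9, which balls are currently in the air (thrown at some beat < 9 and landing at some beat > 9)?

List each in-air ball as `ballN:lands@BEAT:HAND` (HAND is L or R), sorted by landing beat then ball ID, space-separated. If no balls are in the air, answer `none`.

Answer: ball2:lands@10:L

Derivation:
Beat 0 (L): throw ball1 h=3 -> lands@3:R; in-air after throw: [b1@3:R]
Beat 1 (R): throw ball2 h=3 -> lands@4:L; in-air after throw: [b1@3:R b2@4:L]
Beat 3 (R): throw ball1 h=3 -> lands@6:L; in-air after throw: [b2@4:L b1@6:L]
Beat 4 (L): throw ball2 h=3 -> lands@7:R; in-air after throw: [b1@6:L b2@7:R]
Beat 6 (L): throw ball1 h=3 -> lands@9:R; in-air after throw: [b2@7:R b1@9:R]
Beat 7 (R): throw ball2 h=3 -> lands@10:L; in-air after throw: [b1@9:R b2@10:L]
Beat 9 (R): throw ball1 h=3 -> lands@12:L; in-air after throw: [b2@10:L b1@12:L]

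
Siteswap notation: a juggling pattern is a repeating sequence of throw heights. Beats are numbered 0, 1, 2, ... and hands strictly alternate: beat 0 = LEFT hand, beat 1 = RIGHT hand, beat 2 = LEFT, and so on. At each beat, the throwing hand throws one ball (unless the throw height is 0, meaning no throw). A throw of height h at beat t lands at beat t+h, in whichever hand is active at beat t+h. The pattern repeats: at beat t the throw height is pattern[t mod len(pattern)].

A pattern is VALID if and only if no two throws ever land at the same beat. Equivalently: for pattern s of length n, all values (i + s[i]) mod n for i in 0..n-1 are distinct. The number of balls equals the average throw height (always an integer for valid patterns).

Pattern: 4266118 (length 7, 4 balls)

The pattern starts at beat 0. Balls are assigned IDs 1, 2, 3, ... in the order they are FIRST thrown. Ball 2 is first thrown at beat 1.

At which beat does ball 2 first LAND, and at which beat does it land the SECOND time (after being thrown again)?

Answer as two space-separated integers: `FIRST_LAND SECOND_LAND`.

Answer: 3 9

Derivation:
Beat 0 (L): throw ball1 h=4 -> lands@4:L; in-air after throw: [b1@4:L]
Beat 1 (R): throw ball2 h=2 -> lands@3:R; in-air after throw: [b2@3:R b1@4:L]
Beat 2 (L): throw ball3 h=6 -> lands@8:L; in-air after throw: [b2@3:R b1@4:L b3@8:L]
Beat 3 (R): throw ball2 h=6 -> lands@9:R; in-air after throw: [b1@4:L b3@8:L b2@9:R]
Beat 4 (L): throw ball1 h=1 -> lands@5:R; in-air after throw: [b1@5:R b3@8:L b2@9:R]
Beat 5 (R): throw ball1 h=1 -> lands@6:L; in-air after throw: [b1@6:L b3@8:L b2@9:R]
Beat 6 (L): throw ball1 h=8 -> lands@14:L; in-air after throw: [b3@8:L b2@9:R b1@14:L]
Beat 7 (R): throw ball4 h=4 -> lands@11:R; in-air after throw: [b3@8:L b2@9:R b4@11:R b1@14:L]
Beat 8 (L): throw ball3 h=2 -> lands@10:L; in-air after throw: [b2@9:R b3@10:L b4@11:R b1@14:L]
Beat 9 (R): throw ball2 h=6 -> lands@15:R; in-air after throw: [b3@10:L b4@11:R b1@14:L b2@15:R]
Ball 2: thrown@1 h=2 -> first land @3; rethrown@3 h=6 -> second land @9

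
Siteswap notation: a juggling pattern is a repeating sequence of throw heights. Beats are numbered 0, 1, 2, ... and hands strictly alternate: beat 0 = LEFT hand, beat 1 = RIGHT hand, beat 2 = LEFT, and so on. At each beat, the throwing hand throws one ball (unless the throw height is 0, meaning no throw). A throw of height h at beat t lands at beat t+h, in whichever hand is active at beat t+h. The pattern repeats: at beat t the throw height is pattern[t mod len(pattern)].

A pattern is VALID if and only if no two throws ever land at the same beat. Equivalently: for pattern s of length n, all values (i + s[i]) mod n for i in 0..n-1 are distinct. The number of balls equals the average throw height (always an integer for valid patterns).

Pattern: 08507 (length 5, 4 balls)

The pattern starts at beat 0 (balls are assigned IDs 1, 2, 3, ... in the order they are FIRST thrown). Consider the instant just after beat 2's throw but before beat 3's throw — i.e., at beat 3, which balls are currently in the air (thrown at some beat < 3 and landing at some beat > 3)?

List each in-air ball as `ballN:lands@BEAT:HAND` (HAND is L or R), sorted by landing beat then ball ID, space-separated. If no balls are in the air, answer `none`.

Beat 1 (R): throw ball1 h=8 -> lands@9:R; in-air after throw: [b1@9:R]
Beat 2 (L): throw ball2 h=5 -> lands@7:R; in-air after throw: [b2@7:R b1@9:R]

Answer: ball2:lands@7:R ball1:lands@9:R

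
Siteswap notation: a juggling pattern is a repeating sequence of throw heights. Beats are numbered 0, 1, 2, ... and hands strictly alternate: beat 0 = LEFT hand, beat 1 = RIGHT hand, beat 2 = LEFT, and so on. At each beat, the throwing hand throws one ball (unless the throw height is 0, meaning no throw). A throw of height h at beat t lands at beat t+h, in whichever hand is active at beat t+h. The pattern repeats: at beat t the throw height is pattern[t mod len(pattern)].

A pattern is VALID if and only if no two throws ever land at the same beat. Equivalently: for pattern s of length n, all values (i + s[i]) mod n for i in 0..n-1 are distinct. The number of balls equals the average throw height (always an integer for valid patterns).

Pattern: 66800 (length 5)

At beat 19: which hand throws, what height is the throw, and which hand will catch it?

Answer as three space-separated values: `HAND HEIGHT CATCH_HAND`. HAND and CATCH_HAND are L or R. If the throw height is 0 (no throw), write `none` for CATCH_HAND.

Beat 19: 19 mod 2 = 1, so hand = R
Throw height = pattern[19 mod 5] = pattern[4] = 0

Answer: R 0 none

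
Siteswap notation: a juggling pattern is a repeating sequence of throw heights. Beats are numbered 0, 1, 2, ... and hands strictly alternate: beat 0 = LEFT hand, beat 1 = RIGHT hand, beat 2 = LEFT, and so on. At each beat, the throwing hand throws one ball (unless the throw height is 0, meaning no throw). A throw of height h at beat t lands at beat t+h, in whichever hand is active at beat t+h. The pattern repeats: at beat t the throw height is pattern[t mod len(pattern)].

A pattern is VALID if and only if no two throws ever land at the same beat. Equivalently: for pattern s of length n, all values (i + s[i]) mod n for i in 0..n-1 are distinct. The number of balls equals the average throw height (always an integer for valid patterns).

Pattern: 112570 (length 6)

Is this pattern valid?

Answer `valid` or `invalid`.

Answer: invalid

Derivation:
i=0: (i + s[i]) mod n = (0 + 1) mod 6 = 1
i=1: (i + s[i]) mod n = (1 + 1) mod 6 = 2
i=2: (i + s[i]) mod n = (2 + 2) mod 6 = 4
i=3: (i + s[i]) mod n = (3 + 5) mod 6 = 2
i=4: (i + s[i]) mod n = (4 + 7) mod 6 = 5
i=5: (i + s[i]) mod n = (5 + 0) mod 6 = 5
Residues: [1, 2, 4, 2, 5, 5], distinct: False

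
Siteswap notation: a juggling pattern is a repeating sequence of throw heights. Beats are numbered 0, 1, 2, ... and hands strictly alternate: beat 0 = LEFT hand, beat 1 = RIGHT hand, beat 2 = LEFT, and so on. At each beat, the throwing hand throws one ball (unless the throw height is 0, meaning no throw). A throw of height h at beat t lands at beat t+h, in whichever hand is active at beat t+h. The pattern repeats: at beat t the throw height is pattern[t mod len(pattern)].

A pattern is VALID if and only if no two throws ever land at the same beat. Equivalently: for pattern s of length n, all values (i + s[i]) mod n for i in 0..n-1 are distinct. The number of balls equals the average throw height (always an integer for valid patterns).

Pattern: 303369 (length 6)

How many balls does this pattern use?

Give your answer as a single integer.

Pattern = [3, 0, 3, 3, 6, 9], length n = 6
  position 0: throw height = 3, running sum = 3
  position 1: throw height = 0, running sum = 3
  position 2: throw height = 3, running sum = 6
  position 3: throw height = 3, running sum = 9
  position 4: throw height = 6, running sum = 15
  position 5: throw height = 9, running sum = 24
Total sum = 24; balls = sum / n = 24 / 6 = 4

Answer: 4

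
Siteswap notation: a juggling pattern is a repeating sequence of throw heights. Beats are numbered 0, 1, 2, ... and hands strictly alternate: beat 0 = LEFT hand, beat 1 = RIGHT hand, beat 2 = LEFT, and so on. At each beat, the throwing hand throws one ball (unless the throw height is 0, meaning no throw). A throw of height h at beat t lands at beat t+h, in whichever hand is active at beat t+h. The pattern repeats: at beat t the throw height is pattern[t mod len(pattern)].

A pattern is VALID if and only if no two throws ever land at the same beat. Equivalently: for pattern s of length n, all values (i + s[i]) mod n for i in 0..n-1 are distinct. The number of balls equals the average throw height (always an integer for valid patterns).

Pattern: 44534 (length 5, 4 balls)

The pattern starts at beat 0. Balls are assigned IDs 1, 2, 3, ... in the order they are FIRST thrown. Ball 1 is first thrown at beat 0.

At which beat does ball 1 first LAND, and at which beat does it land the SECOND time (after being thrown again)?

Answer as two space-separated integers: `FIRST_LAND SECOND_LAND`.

Answer: 4 8

Derivation:
Beat 0 (L): throw ball1 h=4 -> lands@4:L; in-air after throw: [b1@4:L]
Beat 1 (R): throw ball2 h=4 -> lands@5:R; in-air after throw: [b1@4:L b2@5:R]
Beat 2 (L): throw ball3 h=5 -> lands@7:R; in-air after throw: [b1@4:L b2@5:R b3@7:R]
Beat 3 (R): throw ball4 h=3 -> lands@6:L; in-air after throw: [b1@4:L b2@5:R b4@6:L b3@7:R]
Beat 4 (L): throw ball1 h=4 -> lands@8:L; in-air after throw: [b2@5:R b4@6:L b3@7:R b1@8:L]
Beat 5 (R): throw ball2 h=4 -> lands@9:R; in-air after throw: [b4@6:L b3@7:R b1@8:L b2@9:R]
Beat 6 (L): throw ball4 h=4 -> lands@10:L; in-air after throw: [b3@7:R b1@8:L b2@9:R b4@10:L]
Beat 7 (R): throw ball3 h=5 -> lands@12:L; in-air after throw: [b1@8:L b2@9:R b4@10:L b3@12:L]
Beat 8 (L): throw ball1 h=3 -> lands@11:R; in-air after throw: [b2@9:R b4@10:L b1@11:R b3@12:L]
Ball 1: thrown@0 h=4 -> first land @4; rethrown@4 h=4 -> second land @8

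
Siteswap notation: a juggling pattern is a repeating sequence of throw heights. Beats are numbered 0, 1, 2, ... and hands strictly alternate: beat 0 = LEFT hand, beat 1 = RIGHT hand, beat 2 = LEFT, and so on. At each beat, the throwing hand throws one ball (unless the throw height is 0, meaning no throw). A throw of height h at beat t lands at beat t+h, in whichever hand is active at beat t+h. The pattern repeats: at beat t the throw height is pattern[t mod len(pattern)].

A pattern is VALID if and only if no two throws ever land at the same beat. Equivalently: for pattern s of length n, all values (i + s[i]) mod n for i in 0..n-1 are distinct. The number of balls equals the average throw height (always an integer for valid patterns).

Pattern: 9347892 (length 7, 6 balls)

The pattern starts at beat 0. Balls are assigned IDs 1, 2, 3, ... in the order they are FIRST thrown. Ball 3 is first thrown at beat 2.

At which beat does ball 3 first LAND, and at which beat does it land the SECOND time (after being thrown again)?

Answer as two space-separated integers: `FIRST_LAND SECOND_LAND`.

Beat 0 (L): throw ball1 h=9 -> lands@9:R; in-air after throw: [b1@9:R]
Beat 1 (R): throw ball2 h=3 -> lands@4:L; in-air after throw: [b2@4:L b1@9:R]
Beat 2 (L): throw ball3 h=4 -> lands@6:L; in-air after throw: [b2@4:L b3@6:L b1@9:R]
Beat 3 (R): throw ball4 h=7 -> lands@10:L; in-air after throw: [b2@4:L b3@6:L b1@9:R b4@10:L]
Beat 4 (L): throw ball2 h=8 -> lands@12:L; in-air after throw: [b3@6:L b1@9:R b4@10:L b2@12:L]
Beat 5 (R): throw ball5 h=9 -> lands@14:L; in-air after throw: [b3@6:L b1@9:R b4@10:L b2@12:L b5@14:L]
Beat 6 (L): throw ball3 h=2 -> lands@8:L; in-air after throw: [b3@8:L b1@9:R b4@10:L b2@12:L b5@14:L]
Beat 7 (R): throw ball6 h=9 -> lands@16:L; in-air after throw: [b3@8:L b1@9:R b4@10:L b2@12:L b5@14:L b6@16:L]
Beat 8 (L): throw ball3 h=3 -> lands@11:R; in-air after throw: [b1@9:R b4@10:L b3@11:R b2@12:L b5@14:L b6@16:L]
Ball 3: thrown@2 h=4 -> first land @6; rethrown@6 h=2 -> second land @8

Answer: 6 8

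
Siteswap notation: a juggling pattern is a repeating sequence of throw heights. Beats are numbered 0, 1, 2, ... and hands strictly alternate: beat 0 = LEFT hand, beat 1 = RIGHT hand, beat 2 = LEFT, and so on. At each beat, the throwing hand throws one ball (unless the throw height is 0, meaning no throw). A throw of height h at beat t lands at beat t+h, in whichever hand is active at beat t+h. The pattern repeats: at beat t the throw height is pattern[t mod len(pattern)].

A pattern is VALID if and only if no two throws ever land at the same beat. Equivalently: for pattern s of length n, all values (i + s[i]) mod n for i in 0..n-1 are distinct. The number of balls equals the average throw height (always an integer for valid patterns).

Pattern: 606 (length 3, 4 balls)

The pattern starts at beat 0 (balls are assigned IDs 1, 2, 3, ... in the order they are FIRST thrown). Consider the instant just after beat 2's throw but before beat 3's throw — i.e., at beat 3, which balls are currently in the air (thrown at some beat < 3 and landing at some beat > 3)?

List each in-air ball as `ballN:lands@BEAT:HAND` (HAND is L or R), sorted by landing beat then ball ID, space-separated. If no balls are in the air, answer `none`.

Beat 0 (L): throw ball1 h=6 -> lands@6:L; in-air after throw: [b1@6:L]
Beat 2 (L): throw ball2 h=6 -> lands@8:L; in-air after throw: [b1@6:L b2@8:L]
Beat 3 (R): throw ball3 h=6 -> lands@9:R; in-air after throw: [b1@6:L b2@8:L b3@9:R]

Answer: ball1:lands@6:L ball2:lands@8:L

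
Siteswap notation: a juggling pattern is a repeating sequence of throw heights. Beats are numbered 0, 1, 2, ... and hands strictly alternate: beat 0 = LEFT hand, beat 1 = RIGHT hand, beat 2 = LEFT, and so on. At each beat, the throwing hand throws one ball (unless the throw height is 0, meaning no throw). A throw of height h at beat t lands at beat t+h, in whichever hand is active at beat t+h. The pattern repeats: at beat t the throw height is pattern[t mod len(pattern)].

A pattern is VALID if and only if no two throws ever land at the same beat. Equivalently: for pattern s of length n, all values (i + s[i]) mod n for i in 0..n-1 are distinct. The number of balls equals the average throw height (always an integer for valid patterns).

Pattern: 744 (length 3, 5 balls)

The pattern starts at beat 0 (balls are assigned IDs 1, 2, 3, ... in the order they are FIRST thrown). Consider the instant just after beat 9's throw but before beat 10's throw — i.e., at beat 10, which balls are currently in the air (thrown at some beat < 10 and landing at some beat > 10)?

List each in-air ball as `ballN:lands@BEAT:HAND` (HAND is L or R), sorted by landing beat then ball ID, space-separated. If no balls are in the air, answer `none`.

Beat 0 (L): throw ball1 h=7 -> lands@7:R; in-air after throw: [b1@7:R]
Beat 1 (R): throw ball2 h=4 -> lands@5:R; in-air after throw: [b2@5:R b1@7:R]
Beat 2 (L): throw ball3 h=4 -> lands@6:L; in-air after throw: [b2@5:R b3@6:L b1@7:R]
Beat 3 (R): throw ball4 h=7 -> lands@10:L; in-air after throw: [b2@5:R b3@6:L b1@7:R b4@10:L]
Beat 4 (L): throw ball5 h=4 -> lands@8:L; in-air after throw: [b2@5:R b3@6:L b1@7:R b5@8:L b4@10:L]
Beat 5 (R): throw ball2 h=4 -> lands@9:R; in-air after throw: [b3@6:L b1@7:R b5@8:L b2@9:R b4@10:L]
Beat 6 (L): throw ball3 h=7 -> lands@13:R; in-air after throw: [b1@7:R b5@8:L b2@9:R b4@10:L b3@13:R]
Beat 7 (R): throw ball1 h=4 -> lands@11:R; in-air after throw: [b5@8:L b2@9:R b4@10:L b1@11:R b3@13:R]
Beat 8 (L): throw ball5 h=4 -> lands@12:L; in-air after throw: [b2@9:R b4@10:L b1@11:R b5@12:L b3@13:R]
Beat 9 (R): throw ball2 h=7 -> lands@16:L; in-air after throw: [b4@10:L b1@11:R b5@12:L b3@13:R b2@16:L]
Beat 10 (L): throw ball4 h=4 -> lands@14:L; in-air after throw: [b1@11:R b5@12:L b3@13:R b4@14:L b2@16:L]

Answer: ball1:lands@11:R ball5:lands@12:L ball3:lands@13:R ball2:lands@16:L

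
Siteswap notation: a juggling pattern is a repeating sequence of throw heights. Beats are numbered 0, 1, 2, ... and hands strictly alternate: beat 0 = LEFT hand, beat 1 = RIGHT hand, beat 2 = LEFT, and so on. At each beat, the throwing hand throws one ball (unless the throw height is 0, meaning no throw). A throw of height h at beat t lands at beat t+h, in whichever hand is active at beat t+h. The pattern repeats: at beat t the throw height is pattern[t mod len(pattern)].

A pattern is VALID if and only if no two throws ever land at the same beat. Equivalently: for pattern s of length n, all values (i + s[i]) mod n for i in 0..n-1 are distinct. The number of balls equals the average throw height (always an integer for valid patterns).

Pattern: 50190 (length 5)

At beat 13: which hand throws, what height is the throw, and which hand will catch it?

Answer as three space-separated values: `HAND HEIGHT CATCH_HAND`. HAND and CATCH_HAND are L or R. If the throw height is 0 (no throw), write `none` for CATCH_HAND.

Beat 13: 13 mod 2 = 1, so hand = R
Throw height = pattern[13 mod 5] = pattern[3] = 9
Lands at beat 13+9=22, 22 mod 2 = 0, so catch hand = L

Answer: R 9 L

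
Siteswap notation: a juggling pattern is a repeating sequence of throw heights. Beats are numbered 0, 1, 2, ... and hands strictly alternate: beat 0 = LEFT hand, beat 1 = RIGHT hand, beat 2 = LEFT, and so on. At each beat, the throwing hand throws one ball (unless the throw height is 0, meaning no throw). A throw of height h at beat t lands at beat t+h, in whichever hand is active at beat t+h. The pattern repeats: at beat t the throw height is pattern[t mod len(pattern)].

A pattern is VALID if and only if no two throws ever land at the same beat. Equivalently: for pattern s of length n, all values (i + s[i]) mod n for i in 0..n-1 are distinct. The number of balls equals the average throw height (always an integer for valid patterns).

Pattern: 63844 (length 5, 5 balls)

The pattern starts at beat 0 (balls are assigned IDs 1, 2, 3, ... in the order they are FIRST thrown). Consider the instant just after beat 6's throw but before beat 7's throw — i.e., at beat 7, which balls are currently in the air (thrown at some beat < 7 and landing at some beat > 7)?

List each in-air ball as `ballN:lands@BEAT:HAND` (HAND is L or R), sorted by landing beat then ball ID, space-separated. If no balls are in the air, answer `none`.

Beat 0 (L): throw ball1 h=6 -> lands@6:L; in-air after throw: [b1@6:L]
Beat 1 (R): throw ball2 h=3 -> lands@4:L; in-air after throw: [b2@4:L b1@6:L]
Beat 2 (L): throw ball3 h=8 -> lands@10:L; in-air after throw: [b2@4:L b1@6:L b3@10:L]
Beat 3 (R): throw ball4 h=4 -> lands@7:R; in-air after throw: [b2@4:L b1@6:L b4@7:R b3@10:L]
Beat 4 (L): throw ball2 h=4 -> lands@8:L; in-air after throw: [b1@6:L b4@7:R b2@8:L b3@10:L]
Beat 5 (R): throw ball5 h=6 -> lands@11:R; in-air after throw: [b1@6:L b4@7:R b2@8:L b3@10:L b5@11:R]
Beat 6 (L): throw ball1 h=3 -> lands@9:R; in-air after throw: [b4@7:R b2@8:L b1@9:R b3@10:L b5@11:R]
Beat 7 (R): throw ball4 h=8 -> lands@15:R; in-air after throw: [b2@8:L b1@9:R b3@10:L b5@11:R b4@15:R]

Answer: ball2:lands@8:L ball1:lands@9:R ball3:lands@10:L ball5:lands@11:R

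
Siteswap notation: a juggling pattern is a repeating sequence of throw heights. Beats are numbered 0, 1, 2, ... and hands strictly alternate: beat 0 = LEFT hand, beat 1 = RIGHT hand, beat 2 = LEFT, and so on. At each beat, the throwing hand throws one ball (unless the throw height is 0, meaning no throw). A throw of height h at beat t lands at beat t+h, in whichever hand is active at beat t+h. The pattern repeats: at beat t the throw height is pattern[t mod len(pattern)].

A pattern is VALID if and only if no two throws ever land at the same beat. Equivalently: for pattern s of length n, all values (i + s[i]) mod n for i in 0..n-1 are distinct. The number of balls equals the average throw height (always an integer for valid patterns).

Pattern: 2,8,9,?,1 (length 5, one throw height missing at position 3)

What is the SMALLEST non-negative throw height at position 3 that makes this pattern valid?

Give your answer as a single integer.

Answer: 0

Derivation:
i=0: (0 + 2) mod 5 = 2
i=1: (1 + 8) mod 5 = 4
i=2: (2 + 9) mod 5 = 1
i=3: s[i]=? (unknown)
i=4: (4 + 1) mod 5 = 0
Known residues: [0, 1, 2, 4]; need a permutation of 0..4, so missing residue r = 3
Need (3 + s) mod 5 = 3; smallest s = (3 - 3) mod 5 = 0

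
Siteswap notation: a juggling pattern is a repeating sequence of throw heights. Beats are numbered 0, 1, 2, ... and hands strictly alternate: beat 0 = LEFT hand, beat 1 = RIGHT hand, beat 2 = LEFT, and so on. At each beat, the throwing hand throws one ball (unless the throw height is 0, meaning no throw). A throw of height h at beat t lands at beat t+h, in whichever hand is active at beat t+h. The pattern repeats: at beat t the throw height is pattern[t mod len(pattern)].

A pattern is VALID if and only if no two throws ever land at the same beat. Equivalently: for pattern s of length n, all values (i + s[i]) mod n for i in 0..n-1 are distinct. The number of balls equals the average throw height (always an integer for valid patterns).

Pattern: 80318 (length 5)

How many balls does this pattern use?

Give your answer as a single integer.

Pattern = [8, 0, 3, 1, 8], length n = 5
  position 0: throw height = 8, running sum = 8
  position 1: throw height = 0, running sum = 8
  position 2: throw height = 3, running sum = 11
  position 3: throw height = 1, running sum = 12
  position 4: throw height = 8, running sum = 20
Total sum = 20; balls = sum / n = 20 / 5 = 4

Answer: 4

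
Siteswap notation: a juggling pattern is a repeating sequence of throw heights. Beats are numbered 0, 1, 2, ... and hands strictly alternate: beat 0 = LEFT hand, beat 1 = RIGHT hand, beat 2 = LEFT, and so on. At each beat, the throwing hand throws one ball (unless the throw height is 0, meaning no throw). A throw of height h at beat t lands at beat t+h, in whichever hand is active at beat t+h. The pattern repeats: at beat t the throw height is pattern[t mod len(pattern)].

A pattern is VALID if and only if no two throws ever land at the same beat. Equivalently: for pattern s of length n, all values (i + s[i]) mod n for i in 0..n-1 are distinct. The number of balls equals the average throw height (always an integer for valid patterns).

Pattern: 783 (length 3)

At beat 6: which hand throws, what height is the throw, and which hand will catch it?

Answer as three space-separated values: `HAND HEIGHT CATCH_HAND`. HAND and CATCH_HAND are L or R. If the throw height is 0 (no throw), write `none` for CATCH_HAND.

Answer: L 7 R

Derivation:
Beat 6: 6 mod 2 = 0, so hand = L
Throw height = pattern[6 mod 3] = pattern[0] = 7
Lands at beat 6+7=13, 13 mod 2 = 1, so catch hand = R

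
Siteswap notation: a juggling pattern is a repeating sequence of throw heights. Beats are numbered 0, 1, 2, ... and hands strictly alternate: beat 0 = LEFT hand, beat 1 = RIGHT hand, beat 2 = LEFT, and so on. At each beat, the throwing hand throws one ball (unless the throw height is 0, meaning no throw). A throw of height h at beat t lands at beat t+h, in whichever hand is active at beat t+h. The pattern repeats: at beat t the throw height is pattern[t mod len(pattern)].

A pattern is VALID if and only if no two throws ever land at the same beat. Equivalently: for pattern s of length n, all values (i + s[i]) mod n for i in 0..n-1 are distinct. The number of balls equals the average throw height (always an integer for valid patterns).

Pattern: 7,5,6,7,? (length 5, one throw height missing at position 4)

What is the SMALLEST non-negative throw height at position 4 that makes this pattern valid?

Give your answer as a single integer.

i=0: (0 + 7) mod 5 = 2
i=1: (1 + 5) mod 5 = 1
i=2: (2 + 6) mod 5 = 3
i=3: (3 + 7) mod 5 = 0
i=4: s[i]=? (unknown)
Known residues: [0, 1, 2, 3]; need a permutation of 0..4, so missing residue r = 4
Need (4 + s) mod 5 = 4; smallest s = (4 - 4) mod 5 = 0

Answer: 0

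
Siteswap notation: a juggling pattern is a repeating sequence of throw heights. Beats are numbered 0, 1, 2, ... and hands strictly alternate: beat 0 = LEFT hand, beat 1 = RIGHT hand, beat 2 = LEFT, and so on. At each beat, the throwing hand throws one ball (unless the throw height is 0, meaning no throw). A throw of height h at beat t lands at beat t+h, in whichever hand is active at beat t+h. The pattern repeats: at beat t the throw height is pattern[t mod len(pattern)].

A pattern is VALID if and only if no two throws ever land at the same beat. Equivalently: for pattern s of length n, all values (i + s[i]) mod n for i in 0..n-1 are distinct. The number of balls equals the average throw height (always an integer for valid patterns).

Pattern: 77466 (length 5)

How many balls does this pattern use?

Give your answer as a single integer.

Pattern = [7, 7, 4, 6, 6], length n = 5
  position 0: throw height = 7, running sum = 7
  position 1: throw height = 7, running sum = 14
  position 2: throw height = 4, running sum = 18
  position 3: throw height = 6, running sum = 24
  position 4: throw height = 6, running sum = 30
Total sum = 30; balls = sum / n = 30 / 5 = 6

Answer: 6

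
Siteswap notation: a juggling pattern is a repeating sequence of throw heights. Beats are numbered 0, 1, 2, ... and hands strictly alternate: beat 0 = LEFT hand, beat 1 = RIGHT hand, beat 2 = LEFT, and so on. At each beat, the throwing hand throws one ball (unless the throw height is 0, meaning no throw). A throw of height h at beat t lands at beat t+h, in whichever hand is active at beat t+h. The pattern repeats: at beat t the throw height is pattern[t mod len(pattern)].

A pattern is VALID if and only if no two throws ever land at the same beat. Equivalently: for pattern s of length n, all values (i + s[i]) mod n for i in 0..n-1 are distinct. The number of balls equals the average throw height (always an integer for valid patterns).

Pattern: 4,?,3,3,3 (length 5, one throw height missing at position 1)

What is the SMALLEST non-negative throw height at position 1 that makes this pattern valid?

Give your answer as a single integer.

i=0: (0 + 4) mod 5 = 4
i=1: s[i]=? (unknown)
i=2: (2 + 3) mod 5 = 0
i=3: (3 + 3) mod 5 = 1
i=4: (4 + 3) mod 5 = 2
Known residues: [0, 1, 2, 4]; need a permutation of 0..4, so missing residue r = 3
Need (1 + s) mod 5 = 3; smallest s = (3 - 1) mod 5 = 2

Answer: 2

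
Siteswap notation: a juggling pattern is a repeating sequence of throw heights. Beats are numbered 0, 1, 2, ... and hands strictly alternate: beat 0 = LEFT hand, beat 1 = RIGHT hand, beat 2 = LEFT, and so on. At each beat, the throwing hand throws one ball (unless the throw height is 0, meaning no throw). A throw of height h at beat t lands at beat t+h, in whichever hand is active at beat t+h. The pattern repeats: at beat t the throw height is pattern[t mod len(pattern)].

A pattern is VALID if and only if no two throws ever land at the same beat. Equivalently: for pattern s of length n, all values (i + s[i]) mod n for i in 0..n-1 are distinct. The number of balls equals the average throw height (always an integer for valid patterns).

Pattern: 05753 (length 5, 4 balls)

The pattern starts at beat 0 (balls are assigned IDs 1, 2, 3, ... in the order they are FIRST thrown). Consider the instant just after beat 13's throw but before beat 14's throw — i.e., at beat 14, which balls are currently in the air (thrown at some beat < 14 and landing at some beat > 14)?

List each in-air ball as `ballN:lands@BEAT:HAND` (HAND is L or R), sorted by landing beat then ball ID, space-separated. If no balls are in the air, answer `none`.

Beat 1 (R): throw ball1 h=5 -> lands@6:L; in-air after throw: [b1@6:L]
Beat 2 (L): throw ball2 h=7 -> lands@9:R; in-air after throw: [b1@6:L b2@9:R]
Beat 3 (R): throw ball3 h=5 -> lands@8:L; in-air after throw: [b1@6:L b3@8:L b2@9:R]
Beat 4 (L): throw ball4 h=3 -> lands@7:R; in-air after throw: [b1@6:L b4@7:R b3@8:L b2@9:R]
Beat 6 (L): throw ball1 h=5 -> lands@11:R; in-air after throw: [b4@7:R b3@8:L b2@9:R b1@11:R]
Beat 7 (R): throw ball4 h=7 -> lands@14:L; in-air after throw: [b3@8:L b2@9:R b1@11:R b4@14:L]
Beat 8 (L): throw ball3 h=5 -> lands@13:R; in-air after throw: [b2@9:R b1@11:R b3@13:R b4@14:L]
Beat 9 (R): throw ball2 h=3 -> lands@12:L; in-air after throw: [b1@11:R b2@12:L b3@13:R b4@14:L]
Beat 11 (R): throw ball1 h=5 -> lands@16:L; in-air after throw: [b2@12:L b3@13:R b4@14:L b1@16:L]
Beat 12 (L): throw ball2 h=7 -> lands@19:R; in-air after throw: [b3@13:R b4@14:L b1@16:L b2@19:R]
Beat 13 (R): throw ball3 h=5 -> lands@18:L; in-air after throw: [b4@14:L b1@16:L b3@18:L b2@19:R]
Beat 14 (L): throw ball4 h=3 -> lands@17:R; in-air after throw: [b1@16:L b4@17:R b3@18:L b2@19:R]

Answer: ball1:lands@16:L ball3:lands@18:L ball2:lands@19:R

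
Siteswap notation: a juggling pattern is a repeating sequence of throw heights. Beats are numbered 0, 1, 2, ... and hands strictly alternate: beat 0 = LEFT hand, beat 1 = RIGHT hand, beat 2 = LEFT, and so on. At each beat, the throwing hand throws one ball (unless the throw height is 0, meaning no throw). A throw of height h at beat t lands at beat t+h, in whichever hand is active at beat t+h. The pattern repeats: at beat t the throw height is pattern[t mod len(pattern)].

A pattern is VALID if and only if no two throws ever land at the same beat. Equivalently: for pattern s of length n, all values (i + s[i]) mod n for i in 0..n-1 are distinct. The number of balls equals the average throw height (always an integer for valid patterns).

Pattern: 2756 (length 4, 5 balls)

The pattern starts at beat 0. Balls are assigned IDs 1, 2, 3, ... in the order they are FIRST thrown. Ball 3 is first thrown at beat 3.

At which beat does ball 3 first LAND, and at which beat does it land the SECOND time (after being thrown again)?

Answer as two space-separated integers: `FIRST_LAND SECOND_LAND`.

Answer: 9 16

Derivation:
Beat 0 (L): throw ball1 h=2 -> lands@2:L; in-air after throw: [b1@2:L]
Beat 1 (R): throw ball2 h=7 -> lands@8:L; in-air after throw: [b1@2:L b2@8:L]
Beat 2 (L): throw ball1 h=5 -> lands@7:R; in-air after throw: [b1@7:R b2@8:L]
Beat 3 (R): throw ball3 h=6 -> lands@9:R; in-air after throw: [b1@7:R b2@8:L b3@9:R]
Beat 4 (L): throw ball4 h=2 -> lands@6:L; in-air after throw: [b4@6:L b1@7:R b2@8:L b3@9:R]
Beat 5 (R): throw ball5 h=7 -> lands@12:L; in-air after throw: [b4@6:L b1@7:R b2@8:L b3@9:R b5@12:L]
Beat 6 (L): throw ball4 h=5 -> lands@11:R; in-air after throw: [b1@7:R b2@8:L b3@9:R b4@11:R b5@12:L]
Beat 7 (R): throw ball1 h=6 -> lands@13:R; in-air after throw: [b2@8:L b3@9:R b4@11:R b5@12:L b1@13:R]
Beat 8 (L): throw ball2 h=2 -> lands@10:L; in-air after throw: [b3@9:R b2@10:L b4@11:R b5@12:L b1@13:R]
Beat 9 (R): throw ball3 h=7 -> lands@16:L; in-air after throw: [b2@10:L b4@11:R b5@12:L b1@13:R b3@16:L]
Beat 10 (L): throw ball2 h=5 -> lands@15:R; in-air after throw: [b4@11:R b5@12:L b1@13:R b2@15:R b3@16:L]
Beat 11 (R): throw ball4 h=6 -> lands@17:R; in-air after throw: [b5@12:L b1@13:R b2@15:R b3@16:L b4@17:R]
Beat 12 (L): throw ball5 h=2 -> lands@14:L; in-air after throw: [b1@13:R b5@14:L b2@15:R b3@16:L b4@17:R]
Beat 13 (R): throw ball1 h=7 -> lands@20:L; in-air after throw: [b5@14:L b2@15:R b3@16:L b4@17:R b1@20:L]
Beat 14 (L): throw ball5 h=5 -> lands@19:R; in-air after throw: [b2@15:R b3@16:L b4@17:R b5@19:R b1@20:L]
Beat 15 (R): throw ball2 h=6 -> lands@21:R; in-air after throw: [b3@16:L b4@17:R b5@19:R b1@20:L b2@21:R]
Beat 16 (L): throw ball3 h=2 -> lands@18:L; in-air after throw: [b4@17:R b3@18:L b5@19:R b1@20:L b2@21:R]
Ball 3: thrown@3 h=6 -> first land @9; rethrown@9 h=7 -> second land @16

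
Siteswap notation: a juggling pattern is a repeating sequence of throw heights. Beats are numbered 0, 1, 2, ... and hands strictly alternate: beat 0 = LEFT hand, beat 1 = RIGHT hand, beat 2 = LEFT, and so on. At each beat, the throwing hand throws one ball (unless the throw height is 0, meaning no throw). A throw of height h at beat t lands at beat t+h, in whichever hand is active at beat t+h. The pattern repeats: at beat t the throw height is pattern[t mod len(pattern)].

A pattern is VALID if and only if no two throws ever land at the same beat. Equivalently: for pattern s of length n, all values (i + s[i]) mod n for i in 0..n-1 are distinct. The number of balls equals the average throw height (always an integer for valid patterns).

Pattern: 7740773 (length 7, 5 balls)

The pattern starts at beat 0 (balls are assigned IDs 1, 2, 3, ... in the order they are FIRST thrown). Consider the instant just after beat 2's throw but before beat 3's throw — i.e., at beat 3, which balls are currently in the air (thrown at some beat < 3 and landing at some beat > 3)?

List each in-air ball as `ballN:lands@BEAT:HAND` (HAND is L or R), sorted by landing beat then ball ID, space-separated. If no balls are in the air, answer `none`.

Beat 0 (L): throw ball1 h=7 -> lands@7:R; in-air after throw: [b1@7:R]
Beat 1 (R): throw ball2 h=7 -> lands@8:L; in-air after throw: [b1@7:R b2@8:L]
Beat 2 (L): throw ball3 h=4 -> lands@6:L; in-air after throw: [b3@6:L b1@7:R b2@8:L]

Answer: ball3:lands@6:L ball1:lands@7:R ball2:lands@8:L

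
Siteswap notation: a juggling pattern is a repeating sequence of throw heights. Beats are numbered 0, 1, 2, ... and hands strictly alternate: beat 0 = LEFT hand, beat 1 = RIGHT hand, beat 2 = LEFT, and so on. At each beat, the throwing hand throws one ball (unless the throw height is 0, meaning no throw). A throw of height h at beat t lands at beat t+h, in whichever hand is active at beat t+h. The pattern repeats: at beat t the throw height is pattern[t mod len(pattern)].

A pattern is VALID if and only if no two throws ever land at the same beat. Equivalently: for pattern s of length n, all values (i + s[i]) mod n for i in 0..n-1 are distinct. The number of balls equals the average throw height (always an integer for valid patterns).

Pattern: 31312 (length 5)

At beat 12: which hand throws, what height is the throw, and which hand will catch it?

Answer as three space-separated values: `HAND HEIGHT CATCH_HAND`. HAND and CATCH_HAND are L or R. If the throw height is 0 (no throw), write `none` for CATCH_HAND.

Beat 12: 12 mod 2 = 0, so hand = L
Throw height = pattern[12 mod 5] = pattern[2] = 3
Lands at beat 12+3=15, 15 mod 2 = 1, so catch hand = R

Answer: L 3 R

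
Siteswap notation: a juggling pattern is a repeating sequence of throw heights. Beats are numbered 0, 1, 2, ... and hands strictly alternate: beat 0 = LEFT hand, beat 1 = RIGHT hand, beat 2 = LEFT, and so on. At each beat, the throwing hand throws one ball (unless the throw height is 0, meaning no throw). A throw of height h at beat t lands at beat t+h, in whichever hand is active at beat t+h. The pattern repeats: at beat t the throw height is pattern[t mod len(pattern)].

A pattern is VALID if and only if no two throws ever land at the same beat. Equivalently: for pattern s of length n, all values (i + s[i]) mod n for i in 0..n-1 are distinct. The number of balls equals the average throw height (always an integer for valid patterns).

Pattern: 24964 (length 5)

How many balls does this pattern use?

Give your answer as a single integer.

Answer: 5

Derivation:
Pattern = [2, 4, 9, 6, 4], length n = 5
  position 0: throw height = 2, running sum = 2
  position 1: throw height = 4, running sum = 6
  position 2: throw height = 9, running sum = 15
  position 3: throw height = 6, running sum = 21
  position 4: throw height = 4, running sum = 25
Total sum = 25; balls = sum / n = 25 / 5 = 5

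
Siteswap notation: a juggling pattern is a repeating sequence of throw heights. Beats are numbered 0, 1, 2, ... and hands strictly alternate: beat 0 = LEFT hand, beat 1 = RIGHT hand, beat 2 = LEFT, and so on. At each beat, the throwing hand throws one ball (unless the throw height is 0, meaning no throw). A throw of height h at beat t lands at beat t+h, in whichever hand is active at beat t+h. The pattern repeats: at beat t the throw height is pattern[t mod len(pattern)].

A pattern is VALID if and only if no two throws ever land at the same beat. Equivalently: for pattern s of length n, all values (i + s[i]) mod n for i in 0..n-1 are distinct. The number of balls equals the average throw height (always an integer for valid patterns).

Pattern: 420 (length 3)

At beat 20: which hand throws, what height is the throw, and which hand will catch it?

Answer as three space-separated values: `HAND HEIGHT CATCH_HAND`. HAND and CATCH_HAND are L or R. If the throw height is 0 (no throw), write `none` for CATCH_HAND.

Answer: L 0 none

Derivation:
Beat 20: 20 mod 2 = 0, so hand = L
Throw height = pattern[20 mod 3] = pattern[2] = 0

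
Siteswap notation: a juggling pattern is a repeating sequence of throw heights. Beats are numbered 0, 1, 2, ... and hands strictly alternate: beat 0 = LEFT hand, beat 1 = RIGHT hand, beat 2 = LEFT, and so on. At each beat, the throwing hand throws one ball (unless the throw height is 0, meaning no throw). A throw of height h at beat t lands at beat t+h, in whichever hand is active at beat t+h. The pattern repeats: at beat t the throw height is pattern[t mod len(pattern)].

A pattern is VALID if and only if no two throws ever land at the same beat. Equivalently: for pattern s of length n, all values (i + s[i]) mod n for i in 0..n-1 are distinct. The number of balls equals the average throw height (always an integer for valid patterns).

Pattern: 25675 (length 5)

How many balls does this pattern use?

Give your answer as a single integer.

Answer: 5

Derivation:
Pattern = [2, 5, 6, 7, 5], length n = 5
  position 0: throw height = 2, running sum = 2
  position 1: throw height = 5, running sum = 7
  position 2: throw height = 6, running sum = 13
  position 3: throw height = 7, running sum = 20
  position 4: throw height = 5, running sum = 25
Total sum = 25; balls = sum / n = 25 / 5 = 5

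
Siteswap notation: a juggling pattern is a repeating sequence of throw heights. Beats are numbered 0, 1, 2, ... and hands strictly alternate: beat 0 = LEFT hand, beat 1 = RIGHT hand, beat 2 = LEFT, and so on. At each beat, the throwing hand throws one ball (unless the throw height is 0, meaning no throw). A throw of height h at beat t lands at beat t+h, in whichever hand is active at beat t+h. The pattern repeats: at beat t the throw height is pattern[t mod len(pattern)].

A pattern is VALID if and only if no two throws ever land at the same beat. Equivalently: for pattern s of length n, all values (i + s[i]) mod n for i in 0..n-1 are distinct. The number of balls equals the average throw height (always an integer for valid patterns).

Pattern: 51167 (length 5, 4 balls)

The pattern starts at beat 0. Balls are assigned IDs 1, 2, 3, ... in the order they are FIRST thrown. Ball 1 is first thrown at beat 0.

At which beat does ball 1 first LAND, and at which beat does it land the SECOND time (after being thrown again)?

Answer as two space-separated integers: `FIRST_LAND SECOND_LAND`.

Answer: 5 10

Derivation:
Beat 0 (L): throw ball1 h=5 -> lands@5:R; in-air after throw: [b1@5:R]
Beat 1 (R): throw ball2 h=1 -> lands@2:L; in-air after throw: [b2@2:L b1@5:R]
Beat 2 (L): throw ball2 h=1 -> lands@3:R; in-air after throw: [b2@3:R b1@5:R]
Beat 3 (R): throw ball2 h=6 -> lands@9:R; in-air after throw: [b1@5:R b2@9:R]
Beat 4 (L): throw ball3 h=7 -> lands@11:R; in-air after throw: [b1@5:R b2@9:R b3@11:R]
Beat 5 (R): throw ball1 h=5 -> lands@10:L; in-air after throw: [b2@9:R b1@10:L b3@11:R]
Beat 6 (L): throw ball4 h=1 -> lands@7:R; in-air after throw: [b4@7:R b2@9:R b1@10:L b3@11:R]
Beat 7 (R): throw ball4 h=1 -> lands@8:L; in-air after throw: [b4@8:L b2@9:R b1@10:L b3@11:R]
Beat 8 (L): throw ball4 h=6 -> lands@14:L; in-air after throw: [b2@9:R b1@10:L b3@11:R b4@14:L]
Beat 9 (R): throw ball2 h=7 -> lands@16:L; in-air after throw: [b1@10:L b3@11:R b4@14:L b2@16:L]
Beat 10 (L): throw ball1 h=5 -> lands@15:R; in-air after throw: [b3@11:R b4@14:L b1@15:R b2@16:L]
Ball 1: thrown@0 h=5 -> first land @5; rethrown@5 h=5 -> second land @10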